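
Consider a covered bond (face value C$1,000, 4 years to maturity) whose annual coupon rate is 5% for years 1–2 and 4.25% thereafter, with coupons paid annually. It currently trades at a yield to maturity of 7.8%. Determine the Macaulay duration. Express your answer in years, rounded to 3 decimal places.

3.711 years

Periodic yield y = 0.078. Discount each cash flow and weight by its year:
  t   CF        PV=CF/(1+0.078)^t    t·PV
  1        50.00        46.3822        46.3822
  2        50.00        43.0261        86.0523
  3        42.50        33.9260       101.7780
  4     1,042.50       771.9711     3,087.8842
  Σ                    895.3054     3,322.0967
Price P = Σ PV = 895.3054.
Macaulay duration = Σ(t·PV) / P = 3,322.0967 / 895.3054 = 3.71057 years.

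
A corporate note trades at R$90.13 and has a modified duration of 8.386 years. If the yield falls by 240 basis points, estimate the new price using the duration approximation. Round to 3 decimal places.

R$108.270

Duration approximation: ΔP/P ≈ -D_mod · Δy = -8.386 × (-0.024) = +0.201264.
New price ≈ 90.13 × (1 + 0.201264) = 108.26992432.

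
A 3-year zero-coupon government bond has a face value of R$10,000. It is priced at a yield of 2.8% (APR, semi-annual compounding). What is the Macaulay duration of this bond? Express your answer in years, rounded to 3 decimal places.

3.000 years

A zero-coupon bond has a single cash flow at maturity, so its Macaulay duration equals its maturity: 3 years.
(Equivalently: 6 semi-annual periods ÷ 2 = 3 years.)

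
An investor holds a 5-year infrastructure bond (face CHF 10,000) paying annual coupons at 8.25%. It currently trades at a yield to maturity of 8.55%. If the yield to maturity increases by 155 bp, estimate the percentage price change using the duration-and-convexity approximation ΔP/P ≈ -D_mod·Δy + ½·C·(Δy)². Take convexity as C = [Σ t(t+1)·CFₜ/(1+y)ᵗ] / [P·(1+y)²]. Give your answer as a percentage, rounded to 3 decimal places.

With y = 0.0855:
  t   CF        PV=CF/(1+0.0855)^t    t·PV        t(t+1)·PV
  1       825.00       760.0184       760.0184       1,520.0368
  2       825.00       700.1552     1,400.3103       4,200.9310
  3       825.00       645.0071     1,935.0212       7,740.0847
  4       825.00       594.2027     2,376.8109      11,884.0545
  5    10,825.00     7,182.5518    35,912.7589     215,476.5537
  Σ                  9,881.9351    42,384.9197     240,821.6606
P = 9,881.9351; D_Mac = 4.28913 yrs; D_mod = 3.95130 yrs; C = 20.68206.
Duration effect: -3.95130 × (+0.0155) = -0.061245
Convexity effect: 0.5 × 20.68206 × (0.0155)² = +0.0024844
ΔP/P ≈ -0.061245 + 0.0024844 = -0.058761 = -5.8761%.

-5.876%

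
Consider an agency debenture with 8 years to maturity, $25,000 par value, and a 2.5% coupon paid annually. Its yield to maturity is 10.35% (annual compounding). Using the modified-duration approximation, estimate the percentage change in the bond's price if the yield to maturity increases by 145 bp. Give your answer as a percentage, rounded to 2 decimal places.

-9.33%

Periodic yield y = 0.1035. Modified duration first:
  t   CF        PV=CF/(1+0.1035)^t    t·PV
  1       625.00       566.3797       566.3797
  2       625.00       513.2575     1,026.5151
  3       625.00       465.1178     1,395.3535
  4       625.00       421.4933     1,685.9732
  5       625.00       381.9604     1,909.8020
  6       625.00       346.1354     2,076.8123
  7       625.00       313.6705     2,195.6934
  8    25,625.00    11,654.2726    93,234.1812
  Σ                 14,662.2873   104,090.7103
P = 14,662.2873; D_Mac = 7.09921 yrs; D_mod = 7.09921/(1+0.1035) = 6.43336 yrs.
ΔP/P ≈ -D_mod · Δy = -6.43336 × (+0.0145) = -0.093284 = -9.3284%.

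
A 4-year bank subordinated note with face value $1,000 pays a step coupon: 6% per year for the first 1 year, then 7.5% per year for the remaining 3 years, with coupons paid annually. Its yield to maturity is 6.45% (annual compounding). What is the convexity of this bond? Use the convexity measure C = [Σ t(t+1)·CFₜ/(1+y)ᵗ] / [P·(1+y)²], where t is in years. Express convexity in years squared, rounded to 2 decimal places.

With y = 0.0645:
  t   CF        PV=CF/(1+0.0645)^t    t·PV        t(t+1)·PV
  1        60.00        56.3645        56.3645         112.7290
  2        75.00        66.1866       132.3732         397.1195
  3        75.00        62.1762       186.5286         746.1146
  4     1,075.00       837.1934     3,348.7736      16,743.8682
  Σ                  1,021.9207     3,724.0399      17,999.8312
P = 1,021.9207.
Convexity = Σ t(t+1)·PV / [P·(1+y)²] = 17,999.8312 / (1,021.9207 × 1.133160) = 15.54390.

15.54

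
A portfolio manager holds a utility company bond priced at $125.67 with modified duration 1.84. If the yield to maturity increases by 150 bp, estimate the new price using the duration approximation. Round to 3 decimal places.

$122.202

Duration approximation: ΔP/P ≈ -D_mod · Δy = -1.84 × (+0.015) = -0.027600.
New price ≈ 125.67 × (1 - 0.027600) = 122.201508.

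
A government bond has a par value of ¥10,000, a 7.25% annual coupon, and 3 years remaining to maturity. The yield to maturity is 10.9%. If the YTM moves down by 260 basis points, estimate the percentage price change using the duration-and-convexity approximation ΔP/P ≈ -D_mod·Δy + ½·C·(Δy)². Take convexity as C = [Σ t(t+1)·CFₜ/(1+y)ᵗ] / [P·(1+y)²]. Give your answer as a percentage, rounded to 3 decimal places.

+6.844%

With y = 0.109:
  t   CF        PV=CF/(1+0.109)^t    t·PV        t(t+1)·PV
  1       725.00       653.7421       653.7421       1,307.4842
  2       725.00       589.4879     1,178.9759       3,536.9276
  3    10,725.00     7,863.2605    23,589.7814      94,359.1258
  Σ                  9,106.4905    25,422.4994      99,203.5375
P = 9,106.4905; D_Mac = 2.79169 yrs; D_mod = 2.51730 yrs; C = 8.85754.
Duration effect: -2.51730 × (-0.026) = +0.065450
Convexity effect: 0.5 × 8.85754 × (-0.026)² = +0.0029938
ΔP/P ≈ +0.065450 + 0.0029938 = +0.068444 = +6.8444%.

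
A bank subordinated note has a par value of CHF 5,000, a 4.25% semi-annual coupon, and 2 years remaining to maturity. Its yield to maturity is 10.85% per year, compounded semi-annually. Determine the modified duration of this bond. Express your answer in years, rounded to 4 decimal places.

1.8344 years

Periodic yield y = 0.05425. First find Macaulay duration:
  t   CF        PV=CF/(1+0.05425)^t    t·PV
  1       106.25       100.7825       100.7825
  2       106.25        95.5964       191.1929
  3       106.25        90.6772       272.0316
  4     5,106.25     4,133.5923    16,534.3690
  Σ                  4,420.6484    17,098.3761
P = 4,420.6484; Macaulay duration = 17,098.3761 / 4,420.6484 = 3.86784 half-year periods = 1.93392 years.
Modified duration = D_Mac / (1 + y) = 1.93392 / 1.05425 = 1.83441 years.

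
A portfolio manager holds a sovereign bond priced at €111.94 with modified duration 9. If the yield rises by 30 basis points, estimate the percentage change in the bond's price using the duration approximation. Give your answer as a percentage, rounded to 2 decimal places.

Duration approximation: ΔP/P ≈ -D_mod · Δy = -9 × (+0.003) = -0.027000.
As a percentage: -2.7000%.

-2.70%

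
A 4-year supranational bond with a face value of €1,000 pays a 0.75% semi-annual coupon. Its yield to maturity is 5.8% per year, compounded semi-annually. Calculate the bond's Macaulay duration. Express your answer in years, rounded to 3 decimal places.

Periodic yield y = 0.029. Discount each cash flow and weight by its period:
  t   CF        PV=CF/(1+0.029)^t    t·PV
  1         3.75         3.6443         3.6443
  2         3.75         3.5416         7.0832
  3         3.75         3.4418        10.3254
  4         3.75         3.3448        13.3792
  5         3.75         3.2505        16.2527
  6         3.75         3.1589        18.9535
  7         3.75         3.0699        21.4893
  8     1,003.75       798.5508     6,388.4066
  Σ                    822.0027     6,479.5341
Price P = Σ PV = 822.0027.
Macaulay duration = Σ(t·PV) / P = 6,479.5341 / 822.0027 = 7.88262 half-year periods.
In years: 7.88262 / 2 = 3.94131 years.

3.941 years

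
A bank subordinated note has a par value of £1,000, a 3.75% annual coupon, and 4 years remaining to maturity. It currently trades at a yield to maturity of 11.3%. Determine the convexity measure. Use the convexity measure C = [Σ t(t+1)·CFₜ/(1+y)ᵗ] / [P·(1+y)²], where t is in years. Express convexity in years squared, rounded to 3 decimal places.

With y = 0.113:
  t   CF        PV=CF/(1+0.113)^t    t·PV        t(t+1)·PV
  1        37.50        33.6927        33.6927          67.3854
  2        37.50        30.2720        60.5440         181.6319
  3        37.50        27.1986        81.5957         326.3826
  4     1,037.50       676.0946     2,704.3783      13,521.8914
  Σ                    767.2578     2,880.2106      14,097.2914
P = 767.2578.
Convexity = Σ t(t+1)·PV / [P·(1+y)²] = 14,097.2914 / (767.2578 × 1.238769) = 14.83215.

14.832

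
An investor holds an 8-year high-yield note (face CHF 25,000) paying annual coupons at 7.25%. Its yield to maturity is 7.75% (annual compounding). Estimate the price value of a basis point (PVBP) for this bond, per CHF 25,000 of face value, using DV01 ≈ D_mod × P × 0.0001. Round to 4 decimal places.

Periodic yield y = 0.0775.
  t   CF        PV=CF/(1+0.0775)^t    t·PV
  1     1,812.50     1,682.1346     1,682.1346
  2     1,812.50     1,561.1458     3,122.2915
  3     1,812.50     1,448.8592     4,346.5776
  4     1,812.50     1,344.6489     5,378.5956
  5     1,812.50     1,247.9340     6,239.6701
  6     1,812.50     1,158.1754     6,949.0525
  7     1,812.50     1,074.8728     7,524.1094
  8    26,812.50    14,757.0340   118,056.2723
  Σ                 24,274.8047   153,298.7035
P = 24,274.8047; D_Mac = 6.31514 yrs; D_mod = 5.86092 yrs.
DV01 ≈ 5.86092 × 24,274.8047 × 0.0001 = 14.227258.

CHF 14.2273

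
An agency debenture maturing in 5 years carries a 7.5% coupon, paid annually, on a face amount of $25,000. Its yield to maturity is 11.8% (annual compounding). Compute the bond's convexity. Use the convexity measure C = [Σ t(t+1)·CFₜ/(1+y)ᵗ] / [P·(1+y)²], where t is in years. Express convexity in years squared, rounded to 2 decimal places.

With y = 0.118:
  t   CF        PV=CF/(1+0.118)^t    t·PV        t(t+1)·PV
  1     1,875.00     1,677.1020     1,677.1020       3,354.2039
  2     1,875.00     1,500.0912     3,000.1824       9,000.5472
  3     1,875.00     1,341.7632     4,025.2895      16,101.1578
  4     1,875.00     1,200.1459     4,800.5837      24,002.9187
  5    26,875.00    15,386.4863    76,932.4316     461,594.5897
  Σ                 21,105.5886    90,435.5892     514,053.4174
P = 21,105.5886.
Convexity = Σ t(t+1)·PV / [P·(1+y)²] = 514,053.4174 / (21,105.5886 × 1.249924) = 19.48620.

19.49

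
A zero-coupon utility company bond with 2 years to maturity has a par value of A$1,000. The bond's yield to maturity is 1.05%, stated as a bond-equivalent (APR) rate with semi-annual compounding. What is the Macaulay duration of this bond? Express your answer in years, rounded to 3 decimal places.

2.000 years

A zero-coupon bond has a single cash flow at maturity, so its Macaulay duration equals its maturity: 2 years.
(Equivalently: 4 semi-annual periods ÷ 2 = 2 years.)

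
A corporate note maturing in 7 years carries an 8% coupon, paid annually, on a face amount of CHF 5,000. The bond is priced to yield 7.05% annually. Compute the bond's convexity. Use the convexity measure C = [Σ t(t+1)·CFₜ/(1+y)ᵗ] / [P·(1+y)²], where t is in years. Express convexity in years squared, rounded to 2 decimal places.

With y = 0.0705:
  t   CF        PV=CF/(1+0.0705)^t    t·PV        t(t+1)·PV
  1       400.00       373.6572       373.6572         747.3143
  2       400.00       349.0492       698.0984       2,094.2952
  3       400.00       326.0618       978.1855       3,912.7421
  4       400.00       304.5884     1,218.3534       6,091.7672
  5       400.00       284.5291     1,422.6453       8,535.8719
  6       400.00       265.7908     1,594.7449      11,163.2140
  7     5,400.00     3,351.8692    23,463.0842     187,704.6733
  Σ                  5,255.5456    29,748.7689     220,249.8781
P = 5,255.5456.
Convexity = Σ t(t+1)·PV / [P·(1+y)²] = 220,249.8781 / (5,255.5456 × 1.145970) = 36.56996.

36.57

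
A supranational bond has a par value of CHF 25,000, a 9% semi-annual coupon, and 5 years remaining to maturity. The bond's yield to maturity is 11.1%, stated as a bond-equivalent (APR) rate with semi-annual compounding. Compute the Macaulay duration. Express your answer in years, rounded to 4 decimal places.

Periodic yield y = 0.0555. Discount each cash flow and weight by its period:
  t   CF        PV=CF/(1+0.0555)^t    t·PV
  1     1,125.00     1,065.8456     1,065.8456
  2     1,125.00     1,009.8016     2,019.6032
  3     1,125.00       956.7045     2,870.1135
  4     1,125.00       906.3993     3,625.5973
  5     1,125.00       858.7393     4,293.6965
  6     1,125.00       813.5853     4,881.5118
  7     1,125.00       770.8056     5,395.6392
  8     1,125.00       730.2753     5,842.2025
  9     1,125.00       691.8762     6,226.8857
  10   26,125.00    15,222.0773   152,220.7729
  Σ                 23,026.1099   188,441.8680
Price P = Σ PV = 23,026.1099.
Macaulay duration = Σ(t·PV) / P = 188,441.8680 / 23,026.1099 = 8.18383 half-year periods.
In years: 8.18383 / 2 = 4.09192 years.

4.0919 years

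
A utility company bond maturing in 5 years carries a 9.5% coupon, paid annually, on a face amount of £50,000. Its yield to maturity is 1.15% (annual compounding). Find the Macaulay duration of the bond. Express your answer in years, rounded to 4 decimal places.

4.3384 years

Periodic yield y = 0.0115. Discount each cash flow and weight by its year:
  t   CF        PV=CF/(1+0.0115)^t    t·PV
  1     4,750.00     4,695.9960     4,695.9960
  2     4,750.00     4,642.6061     9,285.2122
  3     4,750.00     4,589.8231    13,769.4693
  4     4,750.00     4,537.6402    18,150.5610
  5    54,750.00    51,707.6366   258,538.1830
  Σ                 70,173.7021   304,439.4215
Price P = Σ PV = 70,173.7021.
Macaulay duration = Σ(t·PV) / P = 304,439.4215 / 70,173.7021 = 4.33837 years.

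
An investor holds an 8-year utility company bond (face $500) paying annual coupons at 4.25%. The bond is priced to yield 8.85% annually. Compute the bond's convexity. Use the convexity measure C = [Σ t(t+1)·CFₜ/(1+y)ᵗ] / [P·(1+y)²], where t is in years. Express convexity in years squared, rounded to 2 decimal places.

48.33

With y = 0.0885:
  t   CF        PV=CF/(1+0.0885)^t    t·PV        t(t+1)·PV
  1        21.25        19.5223        19.5223          39.0446
  2        21.25        17.9350        35.8701         107.6102
  3        21.25        16.4768        49.4305         197.7219
  4        21.25        15.1372        60.5488         302.7438
  5        21.25        13.9065        69.5323         417.1940
  6        21.25        12.7758        76.6548         536.5839
  7        21.25        11.7371        82.1595         657.2762
  8       521.25       264.4957     2,115.9655      19,043.6897
  Σ                    371.9864     2,509.6838      21,301.8643
P = 371.9864.
Convexity = Σ t(t+1)·PV / [P·(1+y)²] = 21,301.8643 / (371.9864 × 1.184832) = 48.33188.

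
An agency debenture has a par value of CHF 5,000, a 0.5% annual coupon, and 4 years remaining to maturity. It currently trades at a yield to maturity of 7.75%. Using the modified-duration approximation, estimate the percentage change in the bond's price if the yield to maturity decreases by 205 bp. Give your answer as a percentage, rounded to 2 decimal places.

Periodic yield y = 0.0775. Modified duration first:
  t   CF        PV=CF/(1+0.0775)^t    t·PV
  1        25.00        23.2019        23.2019
  2        25.00        21.5330        43.0661
  3        25.00        19.9843        59.9528
  4     5,025.00     3,727.9231    14,911.6926
  Σ                  3,792.6423    15,037.9133
P = 3,792.6423; D_Mac = 3.96502 yrs; D_mod = 3.96502/(1+0.0775) = 3.67984 yrs.
ΔP/P ≈ -D_mod · Δy = -3.67984 × (-0.0205) = +0.075437 = +7.5437%.

+7.54%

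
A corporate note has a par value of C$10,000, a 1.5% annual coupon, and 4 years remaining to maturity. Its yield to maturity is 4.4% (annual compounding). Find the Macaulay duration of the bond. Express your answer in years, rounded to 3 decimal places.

3.906 years

Periodic yield y = 0.044. Discount each cash flow and weight by its year:
  t   CF        PV=CF/(1+0.044)^t    t·PV
  1       150.00       143.6782       143.6782
  2       150.00       137.6228       275.2455
  3       150.00       131.8226       395.4677
  4    10,150.00     8,544.0552    34,176.2210
  Σ                  8,957.1787    34,990.6123
Price P = Σ PV = 8,957.1787.
Macaulay duration = Σ(t·PV) / P = 34,990.6123 / 8,957.1787 = 3.90643 years.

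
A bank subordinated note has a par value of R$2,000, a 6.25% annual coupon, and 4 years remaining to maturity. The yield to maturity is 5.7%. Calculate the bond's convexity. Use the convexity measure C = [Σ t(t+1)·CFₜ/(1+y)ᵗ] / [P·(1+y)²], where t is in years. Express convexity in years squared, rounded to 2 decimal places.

With y = 0.057:
  t   CF        PV=CF/(1+0.057)^t    t·PV        t(t+1)·PV
  1       125.00       118.2592       118.2592         236.5184
  2       125.00       111.8820       223.7639         671.2917
  3       125.00       105.8486       317.5458       1,270.1830
  4     2,125.00     1,702.3897     6,809.5588      34,047.7942
  Σ                  2,038.3795     7,469.1277      36,225.7873
P = 2,038.3795.
Convexity = Σ t(t+1)·PV / [P·(1+y)²] = 36,225.7873 / (2,038.3795 × 1.117249) = 15.90680.

15.91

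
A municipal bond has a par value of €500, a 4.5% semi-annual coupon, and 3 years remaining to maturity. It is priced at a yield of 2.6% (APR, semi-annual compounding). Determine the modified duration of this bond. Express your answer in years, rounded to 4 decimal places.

2.8082 years

Periodic yield y = 0.013. First find Macaulay duration:
  t   CF        PV=CF/(1+0.013)^t    t·PV
  1        11.25        11.1056        11.1056
  2        11.25        10.9631        21.9262
  3        11.25        10.8224        32.4672
  4        11.25        10.6835        42.7341
  5        11.25        10.5464        52.7321
  6       511.25       473.1258     2,838.7549
  Σ                    527.2469     2,999.7202
P = 527.2469; Macaulay duration = 2,999.7202 / 527.2469 = 5.68940 half-year periods = 2.84470 years.
Modified duration = D_Mac / (1 + y) = 2.84470 / 1.013 = 2.80819 years.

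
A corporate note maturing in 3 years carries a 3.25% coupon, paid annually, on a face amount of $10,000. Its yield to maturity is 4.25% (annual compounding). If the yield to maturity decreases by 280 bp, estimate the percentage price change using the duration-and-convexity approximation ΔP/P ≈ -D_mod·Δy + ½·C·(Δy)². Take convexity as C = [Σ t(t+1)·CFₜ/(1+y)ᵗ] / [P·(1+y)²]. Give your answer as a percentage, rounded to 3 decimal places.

With y = 0.0425:
  t   CF        PV=CF/(1+0.0425)^t    t·PV        t(t+1)·PV
  1       325.00       311.7506       311.7506         623.5012
  2       325.00       299.0413       598.0827       1,794.2481
  3    10,325.00     9,113.0105    27,339.0314     109,356.1257
  Σ                  9,723.8024    28,248.8647     111,773.8749
P = 9,723.8024; D_Mac = 2.90513 yrs; D_mod = 2.78669 yrs; C = 10.57675.
Duration effect: -2.78669 × (-0.028) = +0.078027
Convexity effect: 0.5 × 10.57675 × (-0.028)² = +0.0041461
ΔP/P ≈ +0.078027 + 0.0041461 = +0.082173 = +8.2173%.

+8.217%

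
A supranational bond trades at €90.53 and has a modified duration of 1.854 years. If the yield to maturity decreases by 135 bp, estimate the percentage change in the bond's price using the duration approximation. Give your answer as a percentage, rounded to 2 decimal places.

Duration approximation: ΔP/P ≈ -D_mod · Δy = -1.854 × (-0.0135) = +0.025029.
As a percentage: +2.5029%.

+2.50%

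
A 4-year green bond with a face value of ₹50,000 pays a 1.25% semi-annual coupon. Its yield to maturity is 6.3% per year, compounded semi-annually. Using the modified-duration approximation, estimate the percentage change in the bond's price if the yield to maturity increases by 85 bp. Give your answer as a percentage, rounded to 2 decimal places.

Periodic yield y = 0.0315. Modified duration first:
  t   CF        PV=CF/(1+0.0315)^t    t·PV
  1       312.50       302.9569       302.9569
  2       312.50       293.7051       587.4103
  3       312.50       284.7360       854.2079
  4       312.50       276.0407     1,104.1627
  5       312.50       267.6109     1,338.0547
  6       312.50       259.4386     1,556.6317
  7       312.50       251.5159     1,760.6111
  8    50,312.50    39,257.4458   314,059.5660
  Σ                 41,193.4498   321,563.6013
P = 41,193.4498; D_Mac = 7.80618 half-year periods = 3.90309 yrs; D_mod = 3.90309/(1+0.0315) = 3.78390 yrs.
ΔP/P ≈ -D_mod · Δy = -3.78390 × (+0.0085) = -0.032163 = -3.2163%.

-3.22%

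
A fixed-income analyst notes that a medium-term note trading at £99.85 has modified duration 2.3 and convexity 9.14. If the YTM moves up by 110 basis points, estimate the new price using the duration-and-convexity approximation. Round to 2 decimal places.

£97.38

Duration effect: -D_mod·Δy = -2.3 × (+0.011) = -0.025300
Convexity effect: ½·C·(Δy)² = 0.5 × 9.14 × (0.011)² = +0.00055297
ΔP/P ≈ -0.025300 + 0.00055297 = -0.02474703
New price ≈ 99.85 × (1 - 0.02474703) = 97.3790090545.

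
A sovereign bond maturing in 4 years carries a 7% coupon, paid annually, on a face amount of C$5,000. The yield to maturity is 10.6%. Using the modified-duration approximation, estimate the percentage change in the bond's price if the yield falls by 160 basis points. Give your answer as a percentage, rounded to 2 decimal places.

+5.21%

Periodic yield y = 0.106. Modified duration first:
  t   CF        PV=CF/(1+0.106)^t    t·PV
  1       350.00       316.4557       316.4557
  2       350.00       286.1263       572.2526
  3       350.00       258.7037       776.1111
  4     5,350.00     3,575.4711    14,301.8845
  Σ                  4,436.7568    15,966.7039
P = 4,436.7568; D_Mac = 3.59873 yrs; D_mod = 3.59873/(1+0.106) = 3.25383 yrs.
ΔP/P ≈ -D_mod · Δy = -3.25383 × (-0.016) = +0.052061 = +5.2061%.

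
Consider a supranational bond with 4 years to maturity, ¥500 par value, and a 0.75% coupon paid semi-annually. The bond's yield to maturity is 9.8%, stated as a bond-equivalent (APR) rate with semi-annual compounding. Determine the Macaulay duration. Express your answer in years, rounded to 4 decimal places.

Periodic yield y = 0.049. Discount each cash flow and weight by its period:
  t   CF        PV=CF/(1+0.049)^t    t·PV
  1        1.875         1.7874         1.7874
  2        1.875         1.7039         3.4078
  3        1.875         1.6243         4.8730
  4        1.875         1.5485         6.1938
  5        1.875         1.4761         7.3806
  6        1.875         1.4072         8.4431
  7        1.875         1.3414         9.3901
  8      501.875       342.2880     2,738.3039
  Σ                    353.1769     2,779.7798
Price P = Σ PV = 353.1769.
Macaulay duration = Σ(t·PV) / P = 2,779.7798 / 353.1769 = 7.87079 half-year periods.
In years: 7.87079 / 2 = 3.93539 years.

3.9354 years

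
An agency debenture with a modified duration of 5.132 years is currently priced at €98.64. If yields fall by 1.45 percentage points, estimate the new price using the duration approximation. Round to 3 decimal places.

€105.980

Duration approximation: ΔP/P ≈ -D_mod · Δy = -5.132 × (-0.0145) = +0.074414.
New price ≈ 98.64 × (1 + 0.074414) = 105.98019696.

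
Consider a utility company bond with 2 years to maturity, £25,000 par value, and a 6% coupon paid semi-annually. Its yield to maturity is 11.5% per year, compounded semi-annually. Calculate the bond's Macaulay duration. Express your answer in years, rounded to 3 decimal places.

Periodic yield y = 0.0575. Discount each cash flow and weight by its period:
  t   CF        PV=CF/(1+0.0575)^t    t·PV
  1       750.00       709.2199       709.2199
  2       750.00       670.6571     1,341.3142
  3       750.00       634.1911     1,902.5733
  4    25,750.00    20,589.9707    82,359.8829
  Σ                 22,604.0388    86,312.9902
Price P = Σ PV = 22,604.0388.
Macaulay duration = Σ(t·PV) / P = 86,312.9902 / 22,604.0388 = 3.81848 half-year periods.
In years: 3.81848 / 2 = 1.90924 years.

1.909 years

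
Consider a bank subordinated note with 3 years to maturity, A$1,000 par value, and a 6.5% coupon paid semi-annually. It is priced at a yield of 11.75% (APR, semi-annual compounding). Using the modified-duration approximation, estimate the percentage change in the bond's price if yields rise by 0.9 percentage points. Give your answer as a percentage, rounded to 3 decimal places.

Periodic yield y = 0.05875. Modified duration first:
  t   CF        PV=CF/(1+0.05875)^t    t·PV
  1        32.50        30.6966        30.6966
  2        32.50        28.9932        57.9864
  3        32.50        27.3844        82.1532
  4        32.50        25.8648       103.4593
  5        32.50        24.4296       122.1480
  6     1,032.50       733.0431     4,398.2587
  Σ                    870.4117     4,794.7022
P = 870.4117; D_Mac = 5.50854 half-year periods = 2.75427 yrs; D_mod = 2.75427/(1+0.05875) = 2.60144 yrs.
ΔP/P ≈ -D_mod · Δy = -2.60144 × (+0.009) = -0.023413 = -2.3413%.

-2.341%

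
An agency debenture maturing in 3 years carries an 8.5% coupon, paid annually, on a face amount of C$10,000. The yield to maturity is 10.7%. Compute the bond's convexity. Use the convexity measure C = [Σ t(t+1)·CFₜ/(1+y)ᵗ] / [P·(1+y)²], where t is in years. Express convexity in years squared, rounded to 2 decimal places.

With y = 0.107:
  t   CF        PV=CF/(1+0.107)^t    t·PV        t(t+1)·PV
  1       850.00       767.8410       767.8410       1,535.6820
  2       850.00       693.6233     1,387.2466       4,161.7399
  3    10,850.00     7,998.1008    23,994.3025      95,977.2101
  Σ                  9,459.5652    26,149.3902     101,674.6320
P = 9,459.5652.
Convexity = Σ t(t+1)·PV / [P·(1+y)²] = 101,674.6320 / (9,459.5652 × 1.225449) = 8.77094.

8.77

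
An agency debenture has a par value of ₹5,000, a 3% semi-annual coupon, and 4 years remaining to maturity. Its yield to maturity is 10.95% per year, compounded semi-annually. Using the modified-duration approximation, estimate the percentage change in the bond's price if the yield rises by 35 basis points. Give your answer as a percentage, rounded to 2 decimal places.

Periodic yield y = 0.05475. Modified duration first:
  t   CF        PV=CF/(1+0.05475)^t    t·PV
  1        75.00        71.1069        71.1069
  2        75.00        67.4159       134.8318
  3        75.00        63.9165       191.7494
  4        75.00        60.5987       242.3947
  5        75.00        57.4531       287.2656
  6        75.00        54.4708       326.8250
  7        75.00        51.6434       361.5035
  8     5,075.00     3,313.1399    26,505.1192
  Σ                  3,739.7451    28,120.7960
P = 3,739.7451; D_Mac = 7.51944 half-year periods = 3.75972 yrs; D_mod = 3.75972/(1+0.05475) = 3.56456 yrs.
ΔP/P ≈ -D_mod · Δy = -3.56456 × (+0.0035) = -0.012476 = -1.2476%.

-1.25%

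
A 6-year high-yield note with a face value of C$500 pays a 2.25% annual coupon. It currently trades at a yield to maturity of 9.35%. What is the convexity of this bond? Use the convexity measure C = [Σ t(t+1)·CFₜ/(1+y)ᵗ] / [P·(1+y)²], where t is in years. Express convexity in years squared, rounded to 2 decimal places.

32.03

With y = 0.0935:
  t   CF        PV=CF/(1+0.0935)^t    t·PV        t(t+1)·PV
  1        11.25        10.2881        10.2881          20.5761
  2        11.25         9.4084        18.8168          56.4503
  3        11.25         8.6039        25.8117         103.2470
  4        11.25         7.8682        31.4729         157.3647
  5        11.25         7.1955        35.9773         215.8638
  6       511.25       299.0340     1,794.2041      12,559.4288
  Σ                    342.3981     1,916.5709      13,112.9307
P = 342.3981.
Convexity = Σ t(t+1)·PV / [P·(1+y)²] = 13,112.9307 / (342.3981 × 1.195742) = 32.02808.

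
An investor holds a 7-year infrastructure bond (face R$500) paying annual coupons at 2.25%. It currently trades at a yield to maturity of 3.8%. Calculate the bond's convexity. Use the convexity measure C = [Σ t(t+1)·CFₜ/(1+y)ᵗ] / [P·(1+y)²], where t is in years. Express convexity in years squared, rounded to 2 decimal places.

With y = 0.038:
  t   CF        PV=CF/(1+0.038)^t    t·PV        t(t+1)·PV
  1        11.25        10.8382        10.8382          21.6763
  2        11.25        10.4414        20.8828          62.6483
  3        11.25        10.0591        30.1774         120.7096
  4        11.25         9.6909        38.7635         193.8176
  5        11.25         9.3361        46.6805         280.0832
  6        11.25         8.9943        53.9659         377.7615
  7       511.25       393.7784     2,756.4485      22,051.5882
  Σ                    453.1383     2,957.7568      23,108.2845
P = 453.1383.
Convexity = Σ t(t+1)·PV / [P·(1+y)²] = 23,108.2845 / (453.1383 × 1.077444) = 47.33062.

47.33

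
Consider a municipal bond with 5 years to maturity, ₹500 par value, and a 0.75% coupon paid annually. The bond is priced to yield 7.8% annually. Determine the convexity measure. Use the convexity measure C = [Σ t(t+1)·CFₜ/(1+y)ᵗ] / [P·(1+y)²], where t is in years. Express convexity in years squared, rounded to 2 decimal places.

25.20

With y = 0.078:
  t   CF        PV=CF/(1+0.078)^t    t·PV        t(t+1)·PV
  1         3.75         3.4787         3.4787           6.9573
  2         3.75         3.2270         6.4539          19.3618
  3         3.75         2.9935         8.9804          35.9216
  4         3.75         2.7769        11.1075          55.5375
  5       503.75       346.0360     1,730.1799      10,381.0793
  Σ                    358.5119     1,760.2004      10,498.8576
P = 358.5119.
Convexity = Σ t(t+1)·PV / [P·(1+y)²] = 10,498.8576 / (358.5119 × 1.162084) = 25.20002.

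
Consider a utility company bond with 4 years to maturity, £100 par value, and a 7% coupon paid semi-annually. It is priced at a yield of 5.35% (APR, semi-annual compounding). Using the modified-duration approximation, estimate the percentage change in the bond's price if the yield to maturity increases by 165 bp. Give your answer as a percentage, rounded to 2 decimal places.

Periodic yield y = 0.02675. Modified duration first:
  t   CF        PV=CF/(1+0.02675)^t    t·PV
  1         3.50         3.4088         3.4088
  2         3.50         3.3200         6.6400
  3         3.50         3.2335         9.7005
  4         3.50         3.1493        12.5971
  5         3.50         3.0672        15.3361
  6         3.50         2.9873        17.9238
  7         3.50         2.9095        20.3663
  8       103.50        83.7959       670.3670
  Σ                    105.8715       756.3397
P = 105.8715; D_Mac = 7.14394 half-year periods = 3.57197 yrs; D_mod = 3.57197/(1+0.02675) = 3.47891 yrs.
ΔP/P ≈ -D_mod · Δy = -3.47891 × (+0.0165) = -0.057402 = -5.7402%.

-5.74%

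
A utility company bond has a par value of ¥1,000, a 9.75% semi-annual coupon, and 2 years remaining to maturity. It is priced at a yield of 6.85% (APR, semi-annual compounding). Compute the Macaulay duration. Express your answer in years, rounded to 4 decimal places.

1.8687 years

Periodic yield y = 0.03425. Discount each cash flow and weight by its period:
  t   CF        PV=CF/(1+0.03425)^t    t·PV
  1        48.75        47.1356        47.1356
  2        48.75        45.5747        91.1493
  3        48.75        44.0654       132.1963
  4     1,048.75       916.5789     3,666.3156
  Σ                  1,053.3546     3,936.7968
Price P = Σ PV = 1,053.3546.
Macaulay duration = Σ(t·PV) / P = 3,936.7968 / 1,053.3546 = 3.73739 half-year periods.
In years: 3.73739 / 2 = 1.86869 years.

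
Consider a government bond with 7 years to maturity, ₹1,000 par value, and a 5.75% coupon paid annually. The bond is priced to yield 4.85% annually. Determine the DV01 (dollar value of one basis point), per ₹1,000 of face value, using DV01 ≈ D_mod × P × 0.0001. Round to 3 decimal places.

Periodic yield y = 0.0485.
  t   CF        PV=CF/(1+0.0485)^t    t·PV
  1        57.50        54.8402        54.8402
  2        57.50        52.3035       104.6071
  3        57.50        49.8841       149.6524
  4        57.50        47.5767       190.3067
  5        57.50        45.3759       226.8797
  6        57.50        43.2770       259.6621
  7     1,057.50       759.1041     5,313.7286
  Σ                  1,052.3616     6,299.6769
P = 1,052.3616; D_Mac = 5.98623 yrs; D_mod = 5.70933 yrs.
DV01 ≈ 5.70933 × 1,052.3616 × 0.0001 = 0.600828.

₹0.601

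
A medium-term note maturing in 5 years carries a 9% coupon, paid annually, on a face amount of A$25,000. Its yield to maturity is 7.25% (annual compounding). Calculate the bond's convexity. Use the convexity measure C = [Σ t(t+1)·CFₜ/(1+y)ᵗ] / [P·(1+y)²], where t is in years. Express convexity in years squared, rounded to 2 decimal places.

With y = 0.0725:
  t   CF        PV=CF/(1+0.0725)^t    t·PV        t(t+1)·PV
  1     2,250.00     2,097.9021     2,097.9021       4,195.8042
  2     2,250.00     1,956.0859     3,912.1717      11,736.5152
  3     2,250.00     1,823.8563     5,471.5689      21,886.2755
  4     2,250.00     1,700.5653     6,802.2612      34,011.3061
  5    27,250.00    19,203.4829    96,017.4143     576,104.4861
  Σ                 26,781.8924   114,301.3183     647,934.3871
P = 26,781.8924.
Convexity = Σ t(t+1)·PV / [P·(1+y)²] = 647,934.3871 / (26,781.8924 × 1.150256) = 21.03271.

21.03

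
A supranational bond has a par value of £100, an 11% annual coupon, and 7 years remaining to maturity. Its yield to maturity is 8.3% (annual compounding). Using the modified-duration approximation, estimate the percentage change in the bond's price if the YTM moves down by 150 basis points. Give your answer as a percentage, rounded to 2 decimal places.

+7.41%

Periodic yield y = 0.083. Modified duration first:
  t   CF        PV=CF/(1+0.083)^t    t·PV
  1        11.00        10.1570        10.1570
  2        11.00         9.3786        18.7571
  3        11.00         8.6598        25.9794
  4        11.00         7.9961        31.9844
  5        11.00         7.3833        36.9165
  6        11.00         6.8174        40.9047
  7       111.00        63.5219       444.6536
  Σ                    113.9141       609.3527
P = 113.9141; D_Mac = 5.34923 yrs; D_mod = 5.34923/(1+0.083) = 4.93927 yrs.
ΔP/P ≈ -D_mod · Δy = -4.93927 × (-0.015) = +0.074089 = +7.4089%.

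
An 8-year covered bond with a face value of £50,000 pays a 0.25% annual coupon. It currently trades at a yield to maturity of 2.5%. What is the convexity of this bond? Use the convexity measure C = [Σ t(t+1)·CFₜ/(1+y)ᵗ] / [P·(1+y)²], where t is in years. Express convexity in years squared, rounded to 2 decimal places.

With y = 0.025:
  t   CF        PV=CF/(1+0.025)^t    t·PV        t(t+1)·PV
  1       125.00       121.9512       121.9512         243.9024
  2       125.00       118.9768       237.9536         713.8608
  3       125.00       116.0749       348.2248       1,392.8991
  4       125.00       113.2438       452.9753       2,264.8766
  5       125.00       110.4818       552.4089       3,314.4536
  6       125.00       107.7871       646.7226       4,527.0585
  7       125.00       105.1582       736.1071       5,888.8566
  8    50,125.00    41,139.9219   329,119.3749   2,962,074.3741
  Σ                 41,933.5957   332,215.7185   2,980,420.2818
P = 41,933.5957.
Convexity = Σ t(t+1)·PV / [P·(1+y)²] = 2,980,420.2818 / (41,933.5957 × 1.050625) = 67.64998.

67.65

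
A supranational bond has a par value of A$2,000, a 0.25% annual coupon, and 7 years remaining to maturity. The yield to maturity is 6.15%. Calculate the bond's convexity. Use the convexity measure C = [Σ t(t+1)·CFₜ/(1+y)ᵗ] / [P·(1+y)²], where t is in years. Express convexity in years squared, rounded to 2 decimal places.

49.07

With y = 0.0615:
  t   CF        PV=CF/(1+0.0615)^t    t·PV        t(t+1)·PV
  1         5.00         4.7103         4.7103           9.4206
  2         5.00         4.4374         8.8748          26.6245
  3         5.00         4.1803        12.5410          50.1639
  4         5.00         3.9381        15.7525          78.7626
  5         5.00         3.7100        18.5498         111.2990
  6         5.00         3.4950        20.9701         146.7910
  7     2,005.00     1,320.3054     9,242.1375      73,937.1003
  Σ                  1,344.7765     9,323.5362      74,360.1619
P = 1,344.7765.
Convexity = Σ t(t+1)·PV / [P·(1+y)²] = 74,360.1619 / (1,344.7765 × 1.126782) = 49.07386.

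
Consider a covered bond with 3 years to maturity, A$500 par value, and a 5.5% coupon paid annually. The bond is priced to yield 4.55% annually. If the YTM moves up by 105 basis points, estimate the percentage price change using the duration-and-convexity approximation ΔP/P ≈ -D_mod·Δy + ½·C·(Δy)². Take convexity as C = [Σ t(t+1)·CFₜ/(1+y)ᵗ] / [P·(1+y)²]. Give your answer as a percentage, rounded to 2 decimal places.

With y = 0.0455:
  t   CF        PV=CF/(1+0.0455)^t    t·PV        t(t+1)·PV
  1        27.50        26.3032        26.3032          52.6064
  2        27.50        25.1585        50.3170         150.9510
  3       527.50       461.5836     1,384.7507       5,539.0030
  Σ                    513.0453     1,461.3709       5,742.5603
P = 513.0453; D_Mac = 2.84842 yrs; D_mod = 2.72446 yrs; C = 10.24004.
Duration effect: -2.72446 × (+0.0105) = -0.028607
Convexity effect: 0.5 × 10.24004 × (0.0105)² = +0.0005645
ΔP/P ≈ -0.028607 + 0.0005645 = -0.028042 = -2.8042%.

-2.80%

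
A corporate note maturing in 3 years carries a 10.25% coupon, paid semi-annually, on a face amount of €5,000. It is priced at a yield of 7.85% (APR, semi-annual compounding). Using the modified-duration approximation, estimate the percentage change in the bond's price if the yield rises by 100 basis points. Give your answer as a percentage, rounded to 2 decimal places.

Periodic yield y = 0.03925. Modified duration first:
  t   CF        PV=CF/(1+0.03925)^t    t·PV
  1       256.25       246.5720       246.5720
  2       256.25       237.2596       474.5192
  3       256.25       228.2989       684.8966
  4       256.25       219.6766       878.7063
  5       256.25       211.3799     1,056.8995
  6     5,256.25     4,172.1106    25,032.6637
  Σ                  5,315.2976    28,374.2574
P = 5,315.2976; D_Mac = 5.33823 half-year periods = 2.66911 yrs; D_mod = 2.66911/(1+0.03925) = 2.56831 yrs.
ΔP/P ≈ -D_mod · Δy = -2.56831 × (+0.01) = -0.025683 = -2.5683%.

-2.57%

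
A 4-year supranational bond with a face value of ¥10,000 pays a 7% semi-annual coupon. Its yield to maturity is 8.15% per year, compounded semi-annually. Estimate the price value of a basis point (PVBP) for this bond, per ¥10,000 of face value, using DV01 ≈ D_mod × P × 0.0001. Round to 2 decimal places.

¥3.28

Periodic yield y = 0.04075.
  t   CF        PV=CF/(1+0.04075)^t    t·PV
  1       350.00       336.2959       336.2959
  2       350.00       323.1285       646.2569
  3       350.00       310.4765       931.4296
  4       350.00       298.3200     1,193.2800
  5       350.00       286.6394     1,433.1972
  6       350.00       275.4162     1,652.4974
  7       350.00       264.6325     1,852.4272
  8    10,350.00     7,519.1542    60,153.2339
  Σ                  9,614.0633    68,198.6181
P = 9,614.0633; D_Mac = 7.09363 half-year periods = 3.54682 yrs; D_mod = 3.40794 yrs.
DV01 ≈ 3.40794 × 9,614.0633 × 0.0001 = 3.276417.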